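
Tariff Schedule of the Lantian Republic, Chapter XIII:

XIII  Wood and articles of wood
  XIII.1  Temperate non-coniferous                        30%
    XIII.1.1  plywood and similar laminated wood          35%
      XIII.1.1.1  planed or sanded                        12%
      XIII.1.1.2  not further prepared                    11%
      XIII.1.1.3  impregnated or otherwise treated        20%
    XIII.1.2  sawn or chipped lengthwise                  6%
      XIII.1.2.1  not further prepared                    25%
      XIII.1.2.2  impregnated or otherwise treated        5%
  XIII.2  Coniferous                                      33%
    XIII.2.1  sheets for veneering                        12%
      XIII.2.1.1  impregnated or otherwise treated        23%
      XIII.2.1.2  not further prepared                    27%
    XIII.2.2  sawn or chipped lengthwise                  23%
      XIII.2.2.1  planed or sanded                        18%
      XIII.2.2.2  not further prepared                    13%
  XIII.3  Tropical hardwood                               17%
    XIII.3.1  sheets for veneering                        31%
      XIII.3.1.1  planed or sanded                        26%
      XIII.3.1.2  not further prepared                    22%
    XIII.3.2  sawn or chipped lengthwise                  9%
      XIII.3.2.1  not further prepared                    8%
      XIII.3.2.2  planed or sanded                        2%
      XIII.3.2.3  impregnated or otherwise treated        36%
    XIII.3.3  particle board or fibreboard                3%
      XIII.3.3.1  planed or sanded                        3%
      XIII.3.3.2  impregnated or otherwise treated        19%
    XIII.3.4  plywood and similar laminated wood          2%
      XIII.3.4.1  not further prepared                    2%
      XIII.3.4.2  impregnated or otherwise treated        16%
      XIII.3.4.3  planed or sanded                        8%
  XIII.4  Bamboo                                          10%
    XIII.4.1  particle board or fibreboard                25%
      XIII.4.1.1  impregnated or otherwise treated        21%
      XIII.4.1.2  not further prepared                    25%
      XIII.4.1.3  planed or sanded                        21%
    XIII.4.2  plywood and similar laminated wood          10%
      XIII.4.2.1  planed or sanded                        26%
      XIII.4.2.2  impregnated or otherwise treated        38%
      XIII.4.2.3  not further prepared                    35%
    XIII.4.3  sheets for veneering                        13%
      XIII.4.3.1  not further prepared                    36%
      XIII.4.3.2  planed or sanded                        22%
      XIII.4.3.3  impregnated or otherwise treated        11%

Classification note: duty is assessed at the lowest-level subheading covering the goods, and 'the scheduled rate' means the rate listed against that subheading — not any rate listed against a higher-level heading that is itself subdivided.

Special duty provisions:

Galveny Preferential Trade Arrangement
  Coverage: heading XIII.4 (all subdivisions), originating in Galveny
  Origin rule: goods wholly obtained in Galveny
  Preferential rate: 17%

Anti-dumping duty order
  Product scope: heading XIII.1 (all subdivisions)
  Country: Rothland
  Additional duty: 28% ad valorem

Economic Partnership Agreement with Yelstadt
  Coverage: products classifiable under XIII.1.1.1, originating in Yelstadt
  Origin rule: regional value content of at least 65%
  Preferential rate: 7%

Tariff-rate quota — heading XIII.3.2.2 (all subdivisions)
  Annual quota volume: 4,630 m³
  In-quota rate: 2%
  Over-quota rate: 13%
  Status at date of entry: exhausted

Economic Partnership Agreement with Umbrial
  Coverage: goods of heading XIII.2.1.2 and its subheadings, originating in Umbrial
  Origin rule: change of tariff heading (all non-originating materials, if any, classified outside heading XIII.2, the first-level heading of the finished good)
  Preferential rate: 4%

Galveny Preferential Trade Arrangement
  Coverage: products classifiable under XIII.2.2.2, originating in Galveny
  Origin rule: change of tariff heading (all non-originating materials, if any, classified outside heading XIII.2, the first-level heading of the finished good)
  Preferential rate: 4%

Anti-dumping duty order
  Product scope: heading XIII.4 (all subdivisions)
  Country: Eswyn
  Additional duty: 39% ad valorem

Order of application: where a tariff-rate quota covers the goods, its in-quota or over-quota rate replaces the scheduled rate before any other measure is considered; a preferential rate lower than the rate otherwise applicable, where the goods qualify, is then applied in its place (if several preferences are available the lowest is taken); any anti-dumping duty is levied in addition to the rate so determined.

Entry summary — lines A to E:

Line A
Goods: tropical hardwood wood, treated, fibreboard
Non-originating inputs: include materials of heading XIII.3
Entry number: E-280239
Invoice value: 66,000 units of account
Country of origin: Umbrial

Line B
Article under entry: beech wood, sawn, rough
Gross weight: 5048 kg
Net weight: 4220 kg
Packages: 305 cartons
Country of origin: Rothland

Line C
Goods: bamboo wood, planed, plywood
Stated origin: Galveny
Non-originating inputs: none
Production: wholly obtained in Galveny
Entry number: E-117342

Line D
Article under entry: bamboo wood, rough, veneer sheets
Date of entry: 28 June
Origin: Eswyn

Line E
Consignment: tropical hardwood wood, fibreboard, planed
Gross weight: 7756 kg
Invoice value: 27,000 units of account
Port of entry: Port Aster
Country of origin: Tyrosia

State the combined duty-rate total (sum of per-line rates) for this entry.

167%

Line A: tropical hardwood → XIII.3; fibreboard → XIII.3.3; treated → XIII.3.3.2. Scheduled 19%. Umbrial agreement on XIII.2.1.2: XIII.3.3.2 not covered. → 19%.
Line B: beech → XIII.1; sawn → XIII.1.2; rough → XIII.1.2.1. Scheduled 25%. anti-dumping (Rothland, XIII.1): +28%; total 25% + 28% = 53%. → 53%.
Line C: bamboo → XIII.4; plywood → XIII.4.2; planed → XIII.4.2.1. Scheduled 26%. Galveny agreement on XIII.4: wholly obtained → 17% available; Galveny agreement on XIII.2.2.2: XIII.4.2.1 not covered; preferential 17%. → 17%.
Line D: bamboo → XIII.4; veneer sheets → XIII.4.3; rough → XIII.4.3.1. Scheduled 36%. anti-dumping (Eswyn, XIII.4): +39%; total 36% + 39% = 75%. → 75%.
Line E: tropical hardwood → XIII.3; fibreboard → XIII.3.3; planed → XIII.3.3.1. Scheduled 3%. No special measure applies. → 3%.
Sum: 19% + 53% + 17% + 75% + 3% = 167%.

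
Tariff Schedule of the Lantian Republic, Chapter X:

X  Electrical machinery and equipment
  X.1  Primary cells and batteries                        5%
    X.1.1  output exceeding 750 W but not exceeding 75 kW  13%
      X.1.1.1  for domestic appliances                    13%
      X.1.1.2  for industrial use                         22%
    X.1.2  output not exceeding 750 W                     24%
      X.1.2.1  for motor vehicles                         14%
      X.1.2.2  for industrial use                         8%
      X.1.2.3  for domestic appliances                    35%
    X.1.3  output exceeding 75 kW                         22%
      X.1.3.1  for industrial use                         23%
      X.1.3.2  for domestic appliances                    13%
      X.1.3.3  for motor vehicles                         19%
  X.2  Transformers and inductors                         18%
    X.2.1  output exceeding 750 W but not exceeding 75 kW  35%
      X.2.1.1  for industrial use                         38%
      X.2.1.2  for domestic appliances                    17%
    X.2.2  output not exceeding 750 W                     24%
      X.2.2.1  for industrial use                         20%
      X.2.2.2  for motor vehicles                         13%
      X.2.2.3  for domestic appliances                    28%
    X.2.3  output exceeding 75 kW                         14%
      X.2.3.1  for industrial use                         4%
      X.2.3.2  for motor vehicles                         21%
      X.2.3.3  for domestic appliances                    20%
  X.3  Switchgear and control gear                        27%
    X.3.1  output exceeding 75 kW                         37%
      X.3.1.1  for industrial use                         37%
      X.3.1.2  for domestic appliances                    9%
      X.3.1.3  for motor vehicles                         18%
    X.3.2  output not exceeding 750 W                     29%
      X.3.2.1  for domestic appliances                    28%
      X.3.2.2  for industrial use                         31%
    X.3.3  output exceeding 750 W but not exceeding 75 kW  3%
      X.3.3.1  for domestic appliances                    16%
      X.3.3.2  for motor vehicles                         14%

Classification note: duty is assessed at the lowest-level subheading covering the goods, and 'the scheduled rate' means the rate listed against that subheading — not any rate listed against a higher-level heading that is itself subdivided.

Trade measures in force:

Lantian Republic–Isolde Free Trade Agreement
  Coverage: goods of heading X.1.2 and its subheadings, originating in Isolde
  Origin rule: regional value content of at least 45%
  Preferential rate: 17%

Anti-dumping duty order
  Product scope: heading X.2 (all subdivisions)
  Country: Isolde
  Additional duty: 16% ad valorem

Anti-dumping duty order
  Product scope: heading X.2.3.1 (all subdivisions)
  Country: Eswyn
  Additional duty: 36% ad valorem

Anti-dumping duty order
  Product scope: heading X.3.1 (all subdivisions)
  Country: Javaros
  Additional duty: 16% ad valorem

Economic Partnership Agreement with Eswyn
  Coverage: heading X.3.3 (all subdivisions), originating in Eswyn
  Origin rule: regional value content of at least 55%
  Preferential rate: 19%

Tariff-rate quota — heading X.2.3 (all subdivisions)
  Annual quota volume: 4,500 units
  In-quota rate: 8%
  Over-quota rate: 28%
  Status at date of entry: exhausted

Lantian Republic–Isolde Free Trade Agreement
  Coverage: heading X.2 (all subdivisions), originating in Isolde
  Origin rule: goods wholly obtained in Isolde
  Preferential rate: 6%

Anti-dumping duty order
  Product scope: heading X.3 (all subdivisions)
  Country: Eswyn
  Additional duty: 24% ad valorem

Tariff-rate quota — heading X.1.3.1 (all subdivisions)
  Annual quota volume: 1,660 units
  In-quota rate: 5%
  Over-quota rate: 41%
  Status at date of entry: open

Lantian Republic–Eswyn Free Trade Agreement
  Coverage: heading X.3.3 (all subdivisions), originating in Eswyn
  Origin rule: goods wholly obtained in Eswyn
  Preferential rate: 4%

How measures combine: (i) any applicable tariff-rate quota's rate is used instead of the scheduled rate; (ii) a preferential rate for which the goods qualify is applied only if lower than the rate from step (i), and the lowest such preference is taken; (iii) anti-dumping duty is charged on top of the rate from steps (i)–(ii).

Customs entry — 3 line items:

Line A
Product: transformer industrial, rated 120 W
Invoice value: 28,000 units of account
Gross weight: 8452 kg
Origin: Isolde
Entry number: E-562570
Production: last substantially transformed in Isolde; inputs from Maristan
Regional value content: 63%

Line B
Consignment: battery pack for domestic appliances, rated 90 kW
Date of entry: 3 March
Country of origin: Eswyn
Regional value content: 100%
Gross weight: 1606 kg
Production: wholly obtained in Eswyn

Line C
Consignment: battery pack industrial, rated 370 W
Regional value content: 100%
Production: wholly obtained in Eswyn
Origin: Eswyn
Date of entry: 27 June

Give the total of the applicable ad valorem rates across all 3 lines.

Line A: transformer → X.2; rated 120 W → X.2.2; industrial → X.2.2.1. Scheduled 20%. Isolde agreement on X.1.2: X.2.2.1 not covered; Isolde agreement on X.2: not wholly obtained; anti-dumping (Isolde, X.2): +16%; total 20% + 16% = 36%. → 36%.
Line B: battery pack → X.1; rated 90 kW → X.1.3; for domestic appliances → X.1.3.2. Scheduled 13%. Eswyn agreement on X.3.3: X.1.3.2 not covered; Eswyn agreement on X.3.3: X.1.3.2 not covered. → 13%.
Line C: battery pack → X.1; rated 370 W → X.1.2; industrial → X.1.2.2. Scheduled 8%. Eswyn agreement on X.3.3: X.1.2.2 not covered; Eswyn agreement on X.3.3: X.1.2.2 not covered. → 8%.
Sum: 36% + 13% + 8% = 57%.

57%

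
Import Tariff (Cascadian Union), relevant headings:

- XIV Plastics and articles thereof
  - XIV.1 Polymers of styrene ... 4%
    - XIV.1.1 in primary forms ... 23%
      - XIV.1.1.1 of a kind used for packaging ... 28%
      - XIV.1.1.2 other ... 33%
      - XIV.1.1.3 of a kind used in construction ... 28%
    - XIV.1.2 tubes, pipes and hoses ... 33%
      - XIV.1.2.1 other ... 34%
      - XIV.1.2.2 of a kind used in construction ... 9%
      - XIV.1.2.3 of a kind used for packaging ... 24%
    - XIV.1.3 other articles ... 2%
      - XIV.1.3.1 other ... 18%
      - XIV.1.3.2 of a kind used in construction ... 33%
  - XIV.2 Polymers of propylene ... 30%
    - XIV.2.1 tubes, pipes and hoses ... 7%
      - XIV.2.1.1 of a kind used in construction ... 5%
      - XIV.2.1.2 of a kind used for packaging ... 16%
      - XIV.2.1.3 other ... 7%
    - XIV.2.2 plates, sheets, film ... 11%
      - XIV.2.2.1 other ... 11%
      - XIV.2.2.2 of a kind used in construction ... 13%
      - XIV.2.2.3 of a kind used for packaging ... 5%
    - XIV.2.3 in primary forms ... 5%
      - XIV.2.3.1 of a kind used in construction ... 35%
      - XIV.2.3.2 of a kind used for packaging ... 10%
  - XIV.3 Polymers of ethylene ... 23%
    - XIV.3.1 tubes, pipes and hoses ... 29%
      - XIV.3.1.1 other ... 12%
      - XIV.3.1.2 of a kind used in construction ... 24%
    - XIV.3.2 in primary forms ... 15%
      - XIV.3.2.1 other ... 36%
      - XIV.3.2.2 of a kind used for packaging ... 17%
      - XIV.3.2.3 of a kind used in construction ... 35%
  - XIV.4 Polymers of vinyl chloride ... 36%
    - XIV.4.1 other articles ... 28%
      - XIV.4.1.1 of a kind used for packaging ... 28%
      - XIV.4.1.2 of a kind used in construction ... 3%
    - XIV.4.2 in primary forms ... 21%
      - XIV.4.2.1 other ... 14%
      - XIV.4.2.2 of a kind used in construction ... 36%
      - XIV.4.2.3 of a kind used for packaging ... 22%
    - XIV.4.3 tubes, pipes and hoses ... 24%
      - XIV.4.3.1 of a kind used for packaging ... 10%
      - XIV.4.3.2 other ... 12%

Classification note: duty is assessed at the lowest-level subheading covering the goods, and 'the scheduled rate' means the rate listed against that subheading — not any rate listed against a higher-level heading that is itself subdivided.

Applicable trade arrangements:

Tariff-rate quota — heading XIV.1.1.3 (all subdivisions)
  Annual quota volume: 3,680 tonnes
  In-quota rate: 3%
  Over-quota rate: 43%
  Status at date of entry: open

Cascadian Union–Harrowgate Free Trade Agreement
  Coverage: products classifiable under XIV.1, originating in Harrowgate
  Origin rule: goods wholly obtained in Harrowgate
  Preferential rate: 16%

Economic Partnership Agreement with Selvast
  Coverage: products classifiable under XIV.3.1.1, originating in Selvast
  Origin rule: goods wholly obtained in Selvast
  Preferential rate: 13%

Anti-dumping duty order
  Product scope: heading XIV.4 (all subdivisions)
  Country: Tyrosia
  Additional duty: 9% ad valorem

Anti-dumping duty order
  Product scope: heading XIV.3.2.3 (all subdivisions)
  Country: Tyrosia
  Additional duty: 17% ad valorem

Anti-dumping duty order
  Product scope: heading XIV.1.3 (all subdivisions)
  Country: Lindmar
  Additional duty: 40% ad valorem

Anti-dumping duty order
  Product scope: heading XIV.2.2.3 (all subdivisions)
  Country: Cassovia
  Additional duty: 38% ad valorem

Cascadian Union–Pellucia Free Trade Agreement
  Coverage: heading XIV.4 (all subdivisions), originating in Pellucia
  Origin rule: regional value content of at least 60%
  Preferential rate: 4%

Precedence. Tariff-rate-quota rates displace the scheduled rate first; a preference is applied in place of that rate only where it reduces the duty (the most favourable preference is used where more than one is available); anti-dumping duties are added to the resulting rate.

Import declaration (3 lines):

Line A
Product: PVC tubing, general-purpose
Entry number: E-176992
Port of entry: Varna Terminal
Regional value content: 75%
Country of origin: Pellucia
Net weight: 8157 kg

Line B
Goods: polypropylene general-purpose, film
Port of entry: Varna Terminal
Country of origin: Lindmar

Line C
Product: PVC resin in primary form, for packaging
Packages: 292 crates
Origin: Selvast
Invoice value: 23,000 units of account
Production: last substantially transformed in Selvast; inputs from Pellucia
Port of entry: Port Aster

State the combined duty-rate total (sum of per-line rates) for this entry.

Line A: PVC → XIV.4; tubing → XIV.4.3; general-purpose → XIV.4.3.2. Scheduled 12%. Pellucia agreement on XIV.4: RVC ≥ 60% → 4% available; preferential 4%. → 4%.
Line B: polypropylene → XIV.2; film → XIV.2.2; general-purpose → XIV.2.2.1. Scheduled 11%. No special measure applies. → 11%.
Line C: PVC → XIV.4; resin in primary form → XIV.4.2; for packaging → XIV.4.2.3. Scheduled 22%. Selvast agreement on XIV.3.1.1: XIV.4.2.3 not covered. → 22%.
Sum: 4% + 11% + 22% = 37%.

37%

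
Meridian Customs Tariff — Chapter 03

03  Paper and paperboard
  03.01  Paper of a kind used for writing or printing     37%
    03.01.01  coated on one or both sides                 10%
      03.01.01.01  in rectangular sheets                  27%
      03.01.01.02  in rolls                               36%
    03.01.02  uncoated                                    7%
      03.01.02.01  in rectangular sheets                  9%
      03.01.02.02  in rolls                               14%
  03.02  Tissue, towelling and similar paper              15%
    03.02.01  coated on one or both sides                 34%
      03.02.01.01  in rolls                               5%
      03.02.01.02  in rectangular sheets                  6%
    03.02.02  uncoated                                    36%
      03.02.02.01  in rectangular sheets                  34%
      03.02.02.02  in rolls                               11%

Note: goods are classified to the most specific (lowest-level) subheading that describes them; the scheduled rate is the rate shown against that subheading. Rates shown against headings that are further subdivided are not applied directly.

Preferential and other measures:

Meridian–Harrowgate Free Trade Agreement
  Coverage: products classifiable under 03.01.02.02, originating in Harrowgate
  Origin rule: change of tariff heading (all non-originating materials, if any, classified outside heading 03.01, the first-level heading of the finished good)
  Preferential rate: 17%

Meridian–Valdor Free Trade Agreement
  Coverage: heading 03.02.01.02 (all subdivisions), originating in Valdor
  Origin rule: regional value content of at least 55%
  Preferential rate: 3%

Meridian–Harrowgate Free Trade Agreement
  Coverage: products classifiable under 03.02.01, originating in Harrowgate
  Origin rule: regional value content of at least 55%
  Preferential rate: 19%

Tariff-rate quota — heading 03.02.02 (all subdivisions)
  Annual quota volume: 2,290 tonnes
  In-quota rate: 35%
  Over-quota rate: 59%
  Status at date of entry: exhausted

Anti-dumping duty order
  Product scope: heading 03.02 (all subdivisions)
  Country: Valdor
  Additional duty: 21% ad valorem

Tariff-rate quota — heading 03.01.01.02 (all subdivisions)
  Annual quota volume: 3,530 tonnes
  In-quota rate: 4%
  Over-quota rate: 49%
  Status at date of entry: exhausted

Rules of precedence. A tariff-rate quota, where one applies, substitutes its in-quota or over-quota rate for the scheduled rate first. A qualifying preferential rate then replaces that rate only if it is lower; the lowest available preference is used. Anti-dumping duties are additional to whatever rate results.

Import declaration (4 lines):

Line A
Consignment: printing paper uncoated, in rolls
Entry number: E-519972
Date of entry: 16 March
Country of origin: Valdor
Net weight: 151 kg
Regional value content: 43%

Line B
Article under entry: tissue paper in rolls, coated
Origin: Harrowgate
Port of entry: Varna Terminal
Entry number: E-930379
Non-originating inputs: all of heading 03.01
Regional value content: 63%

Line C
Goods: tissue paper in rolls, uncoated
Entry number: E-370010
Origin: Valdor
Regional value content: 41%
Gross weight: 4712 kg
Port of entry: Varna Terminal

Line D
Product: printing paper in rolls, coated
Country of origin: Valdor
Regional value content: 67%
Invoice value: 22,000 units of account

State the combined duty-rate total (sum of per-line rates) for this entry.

148%

Line A: printing paper → 03.01; uncoated → 03.01.02; in rolls → 03.01.02.02. Scheduled 14%. Valdor agreement on 03.02.01.02: 03.01.02.02 not covered. → 14%.
Line B: tissue paper → 03.02; coated → 03.02.01; in rolls → 03.02.01.01. Scheduled 5%. Harrowgate agreement on 03.01.02.02: 03.02.01.01 not covered; Harrowgate agreement on 03.02.01: RVC ≥ 55% → 19% available; preference 19% not lower than 5% → no reduction. → 5%.
Line C: tissue paper → 03.02; uncoated → 03.02.02; in rolls → 03.02.02.02. Scheduled 11%. quota on 03.02.02 exhausted → over-quota 59%; Valdor agreement on 03.02.01.02: 03.02.02.02 not covered; anti-dumping (Valdor, 03.02): +21%; total 59% + 21% = 80%. → 80%.
Line D: printing paper → 03.01; coated → 03.01.01; in rolls → 03.01.01.02. Scheduled 36%. quota on 03.01.01.02 exhausted → over-quota 49%; Valdor agreement on 03.02.01.02: 03.01.01.02 not covered. → 49%.
Sum: 14% + 5% + 80% + 49% = 148%.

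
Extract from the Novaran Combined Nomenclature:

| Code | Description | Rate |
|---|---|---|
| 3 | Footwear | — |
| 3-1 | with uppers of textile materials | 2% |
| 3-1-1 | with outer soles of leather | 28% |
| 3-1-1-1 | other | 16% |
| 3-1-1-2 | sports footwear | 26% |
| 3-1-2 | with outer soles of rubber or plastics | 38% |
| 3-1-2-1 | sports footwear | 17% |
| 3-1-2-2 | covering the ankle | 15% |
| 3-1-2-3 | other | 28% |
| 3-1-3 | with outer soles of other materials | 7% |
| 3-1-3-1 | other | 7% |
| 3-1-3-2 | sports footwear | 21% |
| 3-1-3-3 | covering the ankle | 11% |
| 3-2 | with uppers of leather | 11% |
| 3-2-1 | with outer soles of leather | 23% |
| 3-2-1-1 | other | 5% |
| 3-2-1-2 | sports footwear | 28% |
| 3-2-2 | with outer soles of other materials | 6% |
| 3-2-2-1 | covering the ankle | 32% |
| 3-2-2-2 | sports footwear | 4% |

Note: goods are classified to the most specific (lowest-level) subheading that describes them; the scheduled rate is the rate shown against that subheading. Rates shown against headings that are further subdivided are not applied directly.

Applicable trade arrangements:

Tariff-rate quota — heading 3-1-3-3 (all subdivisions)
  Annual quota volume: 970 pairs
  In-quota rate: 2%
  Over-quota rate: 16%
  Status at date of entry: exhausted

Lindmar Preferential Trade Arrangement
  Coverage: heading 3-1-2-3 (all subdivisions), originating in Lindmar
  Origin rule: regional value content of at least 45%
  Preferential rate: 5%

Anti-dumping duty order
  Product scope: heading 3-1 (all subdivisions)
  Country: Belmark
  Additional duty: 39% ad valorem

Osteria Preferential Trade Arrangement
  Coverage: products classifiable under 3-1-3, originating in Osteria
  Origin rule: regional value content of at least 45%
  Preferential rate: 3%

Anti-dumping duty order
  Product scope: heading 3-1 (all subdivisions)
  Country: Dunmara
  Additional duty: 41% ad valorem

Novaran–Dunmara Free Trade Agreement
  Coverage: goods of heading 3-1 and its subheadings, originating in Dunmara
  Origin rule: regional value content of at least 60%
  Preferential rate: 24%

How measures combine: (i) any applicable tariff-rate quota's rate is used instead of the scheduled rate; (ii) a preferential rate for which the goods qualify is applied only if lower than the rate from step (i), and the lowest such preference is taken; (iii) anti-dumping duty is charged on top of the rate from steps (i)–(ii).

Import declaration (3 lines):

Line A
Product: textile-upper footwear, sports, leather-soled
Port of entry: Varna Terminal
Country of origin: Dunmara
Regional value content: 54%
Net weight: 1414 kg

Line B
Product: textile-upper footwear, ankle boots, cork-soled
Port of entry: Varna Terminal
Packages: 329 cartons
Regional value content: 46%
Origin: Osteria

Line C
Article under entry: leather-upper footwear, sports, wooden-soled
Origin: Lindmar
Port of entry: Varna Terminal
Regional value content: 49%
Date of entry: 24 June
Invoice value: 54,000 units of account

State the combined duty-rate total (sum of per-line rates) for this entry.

Line A: textile-upper → 3-1; leather-soled → 3-1-1; sports → 3-1-1-2. Scheduled 26%. Dunmara agreement on 3-1: RVC < 60%; anti-dumping (Dunmara, 3-1): +41%; total 26% + 41% = 67%. → 67%.
Line B: textile-upper → 3-1; cork-soled → 3-1-3; ankle boots → 3-1-3-3. Scheduled 11%. quota on 3-1-3-3 exhausted → over-quota 16%; Osteria agreement on 3-1-3: RVC ≥ 45% → 3% available; preferential 3%. → 3%.
Line C: leather-upper → 3-2; wooden-soled → 3-2-2; sports → 3-2-2-2. Scheduled 4%. Lindmar agreement on 3-1-2-3: 3-2-2-2 not covered. → 4%.
Sum: 67% + 3% + 4% = 74%.

74%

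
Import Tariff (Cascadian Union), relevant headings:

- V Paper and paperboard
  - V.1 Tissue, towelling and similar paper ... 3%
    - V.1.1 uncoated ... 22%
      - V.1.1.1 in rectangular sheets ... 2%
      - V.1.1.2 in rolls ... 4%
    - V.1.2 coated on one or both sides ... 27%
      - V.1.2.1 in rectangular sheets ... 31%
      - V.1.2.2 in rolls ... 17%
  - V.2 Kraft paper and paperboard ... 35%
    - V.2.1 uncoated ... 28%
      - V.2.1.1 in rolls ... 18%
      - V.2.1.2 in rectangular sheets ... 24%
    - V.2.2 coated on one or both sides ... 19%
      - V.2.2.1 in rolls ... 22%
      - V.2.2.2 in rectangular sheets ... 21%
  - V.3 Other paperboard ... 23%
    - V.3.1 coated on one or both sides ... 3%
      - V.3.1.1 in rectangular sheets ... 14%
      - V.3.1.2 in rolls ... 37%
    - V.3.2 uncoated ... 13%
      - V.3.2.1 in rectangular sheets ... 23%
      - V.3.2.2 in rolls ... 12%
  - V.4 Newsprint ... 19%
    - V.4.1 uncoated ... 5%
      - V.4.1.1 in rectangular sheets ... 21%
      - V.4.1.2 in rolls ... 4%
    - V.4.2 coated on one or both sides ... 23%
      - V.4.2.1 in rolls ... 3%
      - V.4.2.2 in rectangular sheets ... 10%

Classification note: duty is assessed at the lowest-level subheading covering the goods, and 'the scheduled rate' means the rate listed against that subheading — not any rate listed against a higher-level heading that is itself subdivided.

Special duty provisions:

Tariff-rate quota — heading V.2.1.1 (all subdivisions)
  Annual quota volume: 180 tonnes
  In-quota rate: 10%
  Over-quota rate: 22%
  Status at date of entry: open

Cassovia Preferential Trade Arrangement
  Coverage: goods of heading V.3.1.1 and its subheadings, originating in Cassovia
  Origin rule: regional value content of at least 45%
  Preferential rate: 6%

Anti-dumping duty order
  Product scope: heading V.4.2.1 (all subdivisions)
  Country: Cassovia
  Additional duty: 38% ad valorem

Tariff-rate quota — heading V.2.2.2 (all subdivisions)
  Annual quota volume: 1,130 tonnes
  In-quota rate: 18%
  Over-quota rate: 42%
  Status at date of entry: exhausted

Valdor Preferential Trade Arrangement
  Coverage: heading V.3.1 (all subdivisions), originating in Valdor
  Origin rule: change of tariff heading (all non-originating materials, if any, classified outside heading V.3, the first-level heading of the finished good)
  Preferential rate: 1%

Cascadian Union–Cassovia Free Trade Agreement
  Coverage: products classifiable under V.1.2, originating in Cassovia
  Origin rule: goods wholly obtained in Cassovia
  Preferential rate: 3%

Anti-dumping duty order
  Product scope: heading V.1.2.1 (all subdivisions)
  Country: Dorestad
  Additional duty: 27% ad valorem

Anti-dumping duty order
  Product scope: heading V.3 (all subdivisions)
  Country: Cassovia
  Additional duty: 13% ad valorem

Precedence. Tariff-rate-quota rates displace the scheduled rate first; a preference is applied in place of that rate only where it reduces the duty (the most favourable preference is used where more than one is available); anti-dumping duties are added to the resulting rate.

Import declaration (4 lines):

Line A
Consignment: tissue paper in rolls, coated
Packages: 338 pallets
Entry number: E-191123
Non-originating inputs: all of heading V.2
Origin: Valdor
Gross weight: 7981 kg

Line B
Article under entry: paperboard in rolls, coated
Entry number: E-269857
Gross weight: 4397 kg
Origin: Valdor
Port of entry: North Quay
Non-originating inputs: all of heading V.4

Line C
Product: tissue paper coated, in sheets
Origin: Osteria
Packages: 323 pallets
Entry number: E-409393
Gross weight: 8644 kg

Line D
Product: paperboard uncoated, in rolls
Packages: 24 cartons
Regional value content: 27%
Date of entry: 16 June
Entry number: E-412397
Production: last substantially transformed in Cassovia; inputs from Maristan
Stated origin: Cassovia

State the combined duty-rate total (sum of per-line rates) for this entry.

Line A: tissue paper → V.1; coated → V.1.2; in rolls → V.1.2.2. Scheduled 17%. Valdor agreement on V.3.1: V.1.2.2 not covered. → 17%.
Line B: paperboard → V.3; coated → V.3.1; in rolls → V.3.1.2. Scheduled 37%. Valdor agreement on V.3.1: CTH met → 1% available; preferential 1%. → 1%.
Line C: tissue paper → V.1; coated → V.1.2; in sheets → V.1.2.1. Scheduled 31%. No special measure applies. → 31%.
Line D: paperboard → V.3; uncoated → V.3.2; in rolls → V.3.2.2. Scheduled 12%. Cassovia agreement on V.3.1.1: V.3.2.2 not covered; Cassovia agreement on V.1.2: V.3.2.2 not covered; anti-dumping (Cassovia, V.3): +13%; total 12% + 13% = 25%. → 25%.
Sum: 17% + 1% + 31% + 25% = 74%.

74%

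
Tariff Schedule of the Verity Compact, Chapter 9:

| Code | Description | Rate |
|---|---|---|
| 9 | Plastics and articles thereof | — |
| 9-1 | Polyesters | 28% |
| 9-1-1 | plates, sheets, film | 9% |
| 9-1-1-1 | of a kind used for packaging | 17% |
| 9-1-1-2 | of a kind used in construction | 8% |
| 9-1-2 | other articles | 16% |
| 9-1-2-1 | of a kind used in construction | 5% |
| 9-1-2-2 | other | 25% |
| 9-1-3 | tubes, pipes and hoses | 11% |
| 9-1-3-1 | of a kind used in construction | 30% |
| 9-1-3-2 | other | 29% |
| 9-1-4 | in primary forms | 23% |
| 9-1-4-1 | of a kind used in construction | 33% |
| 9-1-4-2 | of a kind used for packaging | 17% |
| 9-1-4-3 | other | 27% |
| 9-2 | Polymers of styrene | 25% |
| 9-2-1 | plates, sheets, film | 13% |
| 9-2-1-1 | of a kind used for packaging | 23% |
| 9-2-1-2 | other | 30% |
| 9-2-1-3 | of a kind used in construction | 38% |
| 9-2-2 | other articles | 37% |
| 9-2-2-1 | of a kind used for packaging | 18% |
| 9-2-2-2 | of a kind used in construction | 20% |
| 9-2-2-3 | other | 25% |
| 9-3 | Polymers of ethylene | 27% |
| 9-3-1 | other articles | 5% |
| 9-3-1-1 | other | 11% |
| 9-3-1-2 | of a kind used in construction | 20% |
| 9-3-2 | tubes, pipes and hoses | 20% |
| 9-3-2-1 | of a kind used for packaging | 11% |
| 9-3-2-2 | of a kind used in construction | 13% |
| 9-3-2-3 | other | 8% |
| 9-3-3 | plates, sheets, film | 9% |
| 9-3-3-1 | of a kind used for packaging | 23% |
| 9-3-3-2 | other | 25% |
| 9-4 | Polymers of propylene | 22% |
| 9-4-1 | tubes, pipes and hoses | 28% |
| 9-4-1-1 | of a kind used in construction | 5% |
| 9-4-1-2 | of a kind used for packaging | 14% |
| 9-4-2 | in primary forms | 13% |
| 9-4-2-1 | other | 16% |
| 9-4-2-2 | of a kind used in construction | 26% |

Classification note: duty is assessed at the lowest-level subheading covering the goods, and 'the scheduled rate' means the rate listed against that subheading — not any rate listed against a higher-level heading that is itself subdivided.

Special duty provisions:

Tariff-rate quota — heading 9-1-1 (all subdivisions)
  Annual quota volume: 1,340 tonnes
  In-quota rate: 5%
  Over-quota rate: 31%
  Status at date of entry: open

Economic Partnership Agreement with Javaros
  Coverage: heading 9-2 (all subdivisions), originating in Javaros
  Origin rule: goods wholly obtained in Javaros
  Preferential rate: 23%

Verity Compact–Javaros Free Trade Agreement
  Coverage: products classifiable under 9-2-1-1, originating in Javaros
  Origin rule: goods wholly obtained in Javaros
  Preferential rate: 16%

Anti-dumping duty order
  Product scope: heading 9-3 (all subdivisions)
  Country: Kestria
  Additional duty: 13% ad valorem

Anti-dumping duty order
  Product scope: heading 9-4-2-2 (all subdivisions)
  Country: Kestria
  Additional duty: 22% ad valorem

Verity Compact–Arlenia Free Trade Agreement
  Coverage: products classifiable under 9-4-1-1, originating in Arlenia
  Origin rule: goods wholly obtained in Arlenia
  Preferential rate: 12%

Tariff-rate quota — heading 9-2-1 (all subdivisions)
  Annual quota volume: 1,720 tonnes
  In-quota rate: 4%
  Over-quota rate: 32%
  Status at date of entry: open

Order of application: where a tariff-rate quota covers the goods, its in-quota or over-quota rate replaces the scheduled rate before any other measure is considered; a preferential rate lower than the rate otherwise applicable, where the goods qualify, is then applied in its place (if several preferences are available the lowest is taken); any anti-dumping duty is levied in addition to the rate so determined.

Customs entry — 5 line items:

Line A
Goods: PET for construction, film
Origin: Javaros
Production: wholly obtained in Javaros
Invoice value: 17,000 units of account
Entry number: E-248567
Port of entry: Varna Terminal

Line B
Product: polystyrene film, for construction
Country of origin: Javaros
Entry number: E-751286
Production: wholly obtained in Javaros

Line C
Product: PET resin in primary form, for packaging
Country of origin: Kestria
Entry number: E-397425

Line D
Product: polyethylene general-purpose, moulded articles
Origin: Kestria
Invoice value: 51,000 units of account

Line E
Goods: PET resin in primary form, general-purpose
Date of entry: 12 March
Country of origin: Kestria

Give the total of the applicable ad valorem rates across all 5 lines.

77%

Line A: PET → 9-1; film → 9-1-1; for construction → 9-1-1-2. Scheduled 8%. quota on 9-1-1 open → in-quota 5%; Javaros agreement on 9-2: 9-1-1-2 not covered; Javaros agreement on 9-2-1-1: 9-1-1-2 not covered. → 5%.
Line B: polystyrene → 9-2; film → 9-2-1; for construction → 9-2-1-3. Scheduled 38%. quota on 9-2-1 open → in-quota 4%; Javaros agreement on 9-2: wholly obtained → 23% available; Javaros agreement on 9-2-1-1: 9-2-1-3 not covered; preference 23% not lower than 4% → no reduction. → 4%.
Line C: PET → 9-1; resin in primary form → 9-1-4; for packaging → 9-1-4-2. Scheduled 17%. No special measure applies. → 17%.
Line D: polyethylene → 9-3; moulded articles → 9-3-1; general-purpose → 9-3-1-1. Scheduled 11%. anti-dumping (Kestria, 9-3): +13%; total 11% + 13% = 24%. → 24%.
Line E: PET → 9-1; resin in primary form → 9-1-4; general-purpose → 9-1-4-3. Scheduled 27%. No special measure applies. → 27%.
Sum: 5% + 4% + 17% + 24% + 27% = 77%.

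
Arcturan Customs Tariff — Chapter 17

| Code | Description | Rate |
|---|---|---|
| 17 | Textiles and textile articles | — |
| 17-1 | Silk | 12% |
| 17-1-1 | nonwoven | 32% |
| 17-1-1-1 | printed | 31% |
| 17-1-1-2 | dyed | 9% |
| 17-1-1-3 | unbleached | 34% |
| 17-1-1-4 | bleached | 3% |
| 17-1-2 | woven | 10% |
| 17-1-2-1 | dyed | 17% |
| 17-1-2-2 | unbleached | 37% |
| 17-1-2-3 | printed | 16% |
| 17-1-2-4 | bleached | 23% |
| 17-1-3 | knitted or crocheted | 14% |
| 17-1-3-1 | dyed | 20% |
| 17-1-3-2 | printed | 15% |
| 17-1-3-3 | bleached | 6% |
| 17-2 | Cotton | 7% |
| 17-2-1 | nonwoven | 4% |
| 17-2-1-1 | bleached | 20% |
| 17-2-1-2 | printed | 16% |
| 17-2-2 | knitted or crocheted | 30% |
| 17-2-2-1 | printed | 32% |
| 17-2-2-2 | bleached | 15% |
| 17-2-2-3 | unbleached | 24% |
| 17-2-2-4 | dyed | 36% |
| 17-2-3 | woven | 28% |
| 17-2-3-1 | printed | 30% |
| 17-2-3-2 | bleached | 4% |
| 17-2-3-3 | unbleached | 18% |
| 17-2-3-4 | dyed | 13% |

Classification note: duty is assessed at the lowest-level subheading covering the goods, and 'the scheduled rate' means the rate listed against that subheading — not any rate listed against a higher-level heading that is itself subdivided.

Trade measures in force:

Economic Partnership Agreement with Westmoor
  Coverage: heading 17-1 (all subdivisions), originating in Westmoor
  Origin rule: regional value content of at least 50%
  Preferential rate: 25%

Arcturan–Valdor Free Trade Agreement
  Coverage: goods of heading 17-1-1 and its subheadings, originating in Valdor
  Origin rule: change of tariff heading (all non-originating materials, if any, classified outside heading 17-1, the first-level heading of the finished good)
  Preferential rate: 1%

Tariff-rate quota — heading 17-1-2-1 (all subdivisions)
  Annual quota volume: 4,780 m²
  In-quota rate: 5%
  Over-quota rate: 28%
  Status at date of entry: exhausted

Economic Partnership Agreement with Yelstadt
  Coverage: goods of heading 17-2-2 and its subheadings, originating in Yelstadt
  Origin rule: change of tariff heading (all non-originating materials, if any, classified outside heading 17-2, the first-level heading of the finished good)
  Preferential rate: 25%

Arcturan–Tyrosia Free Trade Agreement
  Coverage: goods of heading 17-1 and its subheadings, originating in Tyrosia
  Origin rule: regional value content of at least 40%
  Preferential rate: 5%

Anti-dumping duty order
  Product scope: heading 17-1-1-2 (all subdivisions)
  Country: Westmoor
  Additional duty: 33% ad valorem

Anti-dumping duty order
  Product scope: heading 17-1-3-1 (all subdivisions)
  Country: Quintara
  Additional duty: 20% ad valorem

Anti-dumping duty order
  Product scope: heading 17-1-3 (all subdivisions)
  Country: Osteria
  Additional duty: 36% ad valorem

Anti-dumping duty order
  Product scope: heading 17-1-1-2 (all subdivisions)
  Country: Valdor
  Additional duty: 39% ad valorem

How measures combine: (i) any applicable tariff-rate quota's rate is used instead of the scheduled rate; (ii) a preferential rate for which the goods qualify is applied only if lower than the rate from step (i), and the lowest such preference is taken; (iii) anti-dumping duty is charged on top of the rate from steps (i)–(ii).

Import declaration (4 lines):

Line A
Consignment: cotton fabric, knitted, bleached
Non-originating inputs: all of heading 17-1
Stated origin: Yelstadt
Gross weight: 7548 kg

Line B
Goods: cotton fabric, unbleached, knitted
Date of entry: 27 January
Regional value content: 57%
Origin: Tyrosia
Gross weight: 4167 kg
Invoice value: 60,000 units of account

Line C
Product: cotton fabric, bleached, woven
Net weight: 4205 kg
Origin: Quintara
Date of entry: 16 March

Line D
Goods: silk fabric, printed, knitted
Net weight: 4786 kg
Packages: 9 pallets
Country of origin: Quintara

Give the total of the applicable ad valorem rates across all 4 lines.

58%

Line A: cotton → 17-2; knitted → 17-2-2; bleached → 17-2-2-2. Scheduled 15%. Yelstadt agreement on 17-2-2: CTH met → 25% available; preference 25% not lower than 15% → no reduction. → 15%.
Line B: cotton → 17-2; knitted → 17-2-2; unbleached → 17-2-2-3. Scheduled 24%. Tyrosia agreement on 17-1: 17-2-2-3 not covered. → 24%.
Line C: cotton → 17-2; woven → 17-2-3; bleached → 17-2-3-2. Scheduled 4%. No special measure applies. → 4%.
Line D: silk → 17-1; knitted → 17-1-3; printed → 17-1-3-2. Scheduled 15%. No special measure applies. → 15%.
Sum: 15% + 24% + 4% + 15% = 58%.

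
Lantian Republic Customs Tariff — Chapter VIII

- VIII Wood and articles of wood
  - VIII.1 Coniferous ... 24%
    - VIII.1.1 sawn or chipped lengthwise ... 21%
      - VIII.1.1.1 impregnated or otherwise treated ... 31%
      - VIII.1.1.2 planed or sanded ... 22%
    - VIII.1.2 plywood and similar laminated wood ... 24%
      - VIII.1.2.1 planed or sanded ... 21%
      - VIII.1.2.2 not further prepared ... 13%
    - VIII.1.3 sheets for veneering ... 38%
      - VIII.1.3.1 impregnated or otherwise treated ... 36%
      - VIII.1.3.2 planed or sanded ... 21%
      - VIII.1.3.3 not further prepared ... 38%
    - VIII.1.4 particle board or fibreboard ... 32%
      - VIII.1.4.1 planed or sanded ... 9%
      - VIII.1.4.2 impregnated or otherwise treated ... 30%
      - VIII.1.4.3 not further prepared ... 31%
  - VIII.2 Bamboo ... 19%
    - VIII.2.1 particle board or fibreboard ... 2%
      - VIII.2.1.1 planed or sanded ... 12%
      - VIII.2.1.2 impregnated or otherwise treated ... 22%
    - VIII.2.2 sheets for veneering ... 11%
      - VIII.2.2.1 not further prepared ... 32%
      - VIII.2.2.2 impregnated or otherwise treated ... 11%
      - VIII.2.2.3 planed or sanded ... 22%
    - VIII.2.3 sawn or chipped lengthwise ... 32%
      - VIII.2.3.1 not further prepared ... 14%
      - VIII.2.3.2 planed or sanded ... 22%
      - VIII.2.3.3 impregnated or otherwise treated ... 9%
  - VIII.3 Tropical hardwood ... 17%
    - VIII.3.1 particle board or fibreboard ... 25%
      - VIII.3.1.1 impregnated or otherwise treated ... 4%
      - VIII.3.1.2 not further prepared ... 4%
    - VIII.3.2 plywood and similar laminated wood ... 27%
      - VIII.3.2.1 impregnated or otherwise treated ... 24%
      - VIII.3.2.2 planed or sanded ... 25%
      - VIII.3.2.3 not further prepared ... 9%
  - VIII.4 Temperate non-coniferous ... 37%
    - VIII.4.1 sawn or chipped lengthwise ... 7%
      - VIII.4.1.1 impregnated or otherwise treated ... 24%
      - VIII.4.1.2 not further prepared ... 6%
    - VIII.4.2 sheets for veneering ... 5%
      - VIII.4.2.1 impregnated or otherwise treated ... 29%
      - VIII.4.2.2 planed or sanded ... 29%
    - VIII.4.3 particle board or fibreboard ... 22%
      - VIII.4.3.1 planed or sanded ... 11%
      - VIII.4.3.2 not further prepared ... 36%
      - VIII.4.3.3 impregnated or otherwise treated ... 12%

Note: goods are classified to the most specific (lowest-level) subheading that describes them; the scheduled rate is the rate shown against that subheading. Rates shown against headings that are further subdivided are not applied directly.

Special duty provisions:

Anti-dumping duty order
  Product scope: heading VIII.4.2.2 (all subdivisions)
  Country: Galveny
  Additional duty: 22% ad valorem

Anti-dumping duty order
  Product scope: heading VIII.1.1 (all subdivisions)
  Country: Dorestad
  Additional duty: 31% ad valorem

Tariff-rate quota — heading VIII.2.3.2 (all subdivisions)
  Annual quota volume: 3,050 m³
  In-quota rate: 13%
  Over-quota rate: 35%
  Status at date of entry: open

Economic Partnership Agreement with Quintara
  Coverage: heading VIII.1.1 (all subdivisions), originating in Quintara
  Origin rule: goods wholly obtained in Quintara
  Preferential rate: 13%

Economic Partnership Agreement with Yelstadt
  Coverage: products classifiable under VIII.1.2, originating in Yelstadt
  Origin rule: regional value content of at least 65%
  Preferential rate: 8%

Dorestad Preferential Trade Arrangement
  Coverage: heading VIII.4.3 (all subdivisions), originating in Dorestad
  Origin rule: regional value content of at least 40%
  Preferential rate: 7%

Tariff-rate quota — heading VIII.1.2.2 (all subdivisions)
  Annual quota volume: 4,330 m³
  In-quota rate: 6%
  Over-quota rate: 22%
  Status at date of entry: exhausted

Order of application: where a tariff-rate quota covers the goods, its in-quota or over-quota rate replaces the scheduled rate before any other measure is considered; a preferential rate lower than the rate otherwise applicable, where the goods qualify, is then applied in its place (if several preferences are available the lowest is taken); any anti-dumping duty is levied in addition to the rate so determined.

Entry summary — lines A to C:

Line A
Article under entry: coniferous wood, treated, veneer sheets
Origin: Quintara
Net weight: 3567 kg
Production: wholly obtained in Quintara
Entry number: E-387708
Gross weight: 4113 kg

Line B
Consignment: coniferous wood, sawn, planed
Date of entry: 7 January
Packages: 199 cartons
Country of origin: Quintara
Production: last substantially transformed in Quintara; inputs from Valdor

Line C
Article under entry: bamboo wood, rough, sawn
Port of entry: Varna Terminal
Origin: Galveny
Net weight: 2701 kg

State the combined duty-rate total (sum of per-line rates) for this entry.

72%

Line A: coniferous → VIII.1; veneer sheets → VIII.1.3; treated → VIII.1.3.1. Scheduled 36%. Quintara agreement on VIII.1.1: VIII.1.3.1 not covered. → 36%.
Line B: coniferous → VIII.1; sawn → VIII.1.1; planed → VIII.1.1.2. Scheduled 22%. Quintara agreement on VIII.1.1: not wholly obtained. → 22%.
Line C: bamboo → VIII.2; sawn → VIII.2.3; rough → VIII.2.3.1. Scheduled 14%. No special measure applies. → 14%.
Sum: 36% + 22% + 14% = 72%.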